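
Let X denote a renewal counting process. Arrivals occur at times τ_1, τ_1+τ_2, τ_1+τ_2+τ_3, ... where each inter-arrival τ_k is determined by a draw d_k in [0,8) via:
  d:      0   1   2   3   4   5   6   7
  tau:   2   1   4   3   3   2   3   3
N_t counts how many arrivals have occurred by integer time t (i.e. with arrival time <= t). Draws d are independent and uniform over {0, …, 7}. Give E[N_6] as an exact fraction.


536729/262144

Inter-arrival values over d=0..7: [2, 1, 4, 3, 3, 2, 3, 3]
Each d has probability 1/8, so the pmf of τ is: f(1) = 1/8, f(2) = 1/4, f(3) = 1/2, f(4) = 1/8
Renewal equation for m(n) = E[N_n]: condition on τ_1 = k (if k <= n, one arrival plus a fresh copy on the remaining n−k steps): m(n) = F(n) + Σ_{k<=n} f(k)·m(n−k), where F(n) = P(τ <= n) and m(0) = 0
m(1) = F(1) = 1/8
m(2) = F(2) + f(1)·m(1) = 3/8 + 1/8·1/8 = 25/64
m(3) = F(3) + f(1)·m(2) + f(2)·m(1) = 7/8 + 1/8·25/64 + 1/4·1/8 = 489/512
m(4) = F(4) + f(1)·m(3) + f(2)·m(2) + f(3)·m(1) = 1 + 1/8·489/512 + 1/4·25/64 + 1/2·1/8 = 5241/4096
m(5) = F(5) + f(1)·m(4) + f(2)·m(3) + f(3)·m(2) + f(4)·m(1) = 1 + 1/8·5241/4096 + 1/4·489/512 + 1/2·25/64 + 1/8·1/8 = 52745/32768
m(6) = F(6) + f(1)·m(5) + f(2)·m(4) + f(3)·m(3) + f(4)·m(2) = 1 + 1/8·52745/32768 + 1/4·5241/4096 + 1/2·489/512 + 1/8·25/64 = 536729/262144
E[N_6] = m(6) = 536729/262144


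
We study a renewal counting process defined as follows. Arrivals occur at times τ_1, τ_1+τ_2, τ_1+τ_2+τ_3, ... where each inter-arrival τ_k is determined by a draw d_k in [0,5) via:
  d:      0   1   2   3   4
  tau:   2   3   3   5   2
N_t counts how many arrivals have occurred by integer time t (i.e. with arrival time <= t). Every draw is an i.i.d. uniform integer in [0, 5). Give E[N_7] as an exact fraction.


Inter-arrival values over d=0..4: [2, 3, 3, 5, 2]
Each d has probability 1/5, so the pmf of τ is: f(2) = 2/5, f(3) = 2/5, f(5) = 1/5
Renewal equation for m(n) = E[N_n]: condition on τ_1 = k (if k <= n, one arrival plus a fresh copy on the remaining n−k steps): m(n) = F(n) + Σ_{k<=n} f(k)·m(n−k), where F(n) = P(τ <= n) and m(0) = 0
m(1) = F(1) = 0
m(2) = F(2) = 2/5
m(3) = F(3) = 4/5
m(4) = F(4) + f(2)·m(2) = 4/5 + 2/5·2/5 = 24/25
m(5) = F(5) + f(2)·m(3) + f(3)·m(2) = 1 + 2/5·4/5 + 2/5·2/5 = 37/25
m(6) = F(6) + f(2)·m(4) + f(3)·m(3) = 1 + 2/5·24/25 + 2/5·4/5 = 213/125
m(7) = F(7) + f(2)·m(5) + f(3)·m(4) + f(5)·m(2) = 1 + 2/5·37/25 + 2/5·24/25 + 1/5·2/5 = 257/125
E[N_7] = m(7) = 257/125

257/125


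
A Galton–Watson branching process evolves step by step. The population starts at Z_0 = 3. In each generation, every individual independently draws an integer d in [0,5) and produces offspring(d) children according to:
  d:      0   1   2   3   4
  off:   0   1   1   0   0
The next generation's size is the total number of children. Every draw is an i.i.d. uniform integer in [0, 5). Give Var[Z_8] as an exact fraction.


299803392/152587890625

Outcome values over d=0..4: [0, 1, 1, 0, 0]
Σy = 2, Σy² = 2, M = 5
μ = 2/5 = 2/5,  σ² = 2/5 − (2/5)² = 6/25
V_0 = 0, E_0 = 3
V_1 = 6/25·E_0 + (2/5)²·V_0 = 18/25;  E_1 = 6/5
V_2 = 6/25·E_1 + (2/5)²·V_1 = 252/625;  E_2 = 12/25
V_3 = 6/25·E_2 + (2/5)²·V_2 = 2808/15625;  E_3 = 24/125
V_4 = 6/25·E_3 + (2/5)²·V_3 = 29232/390625;  E_4 = 48/625
V_5 = 6/25·E_4 + (2/5)²·V_4 = 296928/9765625;  E_5 = 96/3125
V_6 = 6/25·E_5 + (2/5)²·V_5 = 2987712/244140625;  E_6 = 192/15625
V_7 = 6/25·E_6 + (2/5)²·V_6 = 29950848/6103515625;  E_7 = 384/78125
V_8 = 6/25·E_7 + (2/5)²·V_7 = 299803392/152587890625;  E_8 = 768/390625


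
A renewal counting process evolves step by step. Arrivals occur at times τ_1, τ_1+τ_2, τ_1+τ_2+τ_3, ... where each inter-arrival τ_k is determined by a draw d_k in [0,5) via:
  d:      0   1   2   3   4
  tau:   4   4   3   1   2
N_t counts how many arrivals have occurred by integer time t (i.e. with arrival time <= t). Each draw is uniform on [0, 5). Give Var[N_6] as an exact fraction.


Inter-arrival values over d=0..4: [4, 4, 3, 1, 2]
Each d has probability 1/5, so the pmf of τ is: f(1) = 1/5, f(2) = 1/5, f(3) = 1/5, f(4) = 2/5
Let p_n(j) = P(N_n = j), with p_0 = [1]. Condition on τ_1: p_n(0) = P(τ > n), and for j >= 1, p_n(j) = Σ_{k<=n} f(k)·p_{n−k}(j−1)
p_1 = [4/5, 1/5]  (j = 0..1)
p_2 = [3/5, 9/25, 1/25]  (j = 0..2)
p_3 = [2/5, 12/25, 14/125, 1/125]  (j = 0..3)
p_4 = [0, 19/25, 26/125, 19/625, 1/625]  (j = 0..4)
p_5 = [0, 13/25, 2/5, 9/125, 24/3125, 1/3125]  (j = 0..5)
p_6 = [0, 8/25, 62/125, 4/25, 69/3125, 29/15625, 1/15625]  (j = 0..6)
E[N_6] = Σ j·p_6(j) = 29531/15625;  E[N_6²] = Σ j²·p_6(j) = 64781/15625
Var[N_6] = 64781/15625 − (29531/15625)² = 140123164/244140625

140123164/244140625


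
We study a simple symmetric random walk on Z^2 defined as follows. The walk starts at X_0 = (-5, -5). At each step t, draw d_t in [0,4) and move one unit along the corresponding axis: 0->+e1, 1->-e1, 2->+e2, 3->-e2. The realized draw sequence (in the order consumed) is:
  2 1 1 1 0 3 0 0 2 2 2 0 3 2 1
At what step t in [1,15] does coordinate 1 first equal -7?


t=0: X=(-5, -5), d=2 → +e2, X_1=(-5, -4)
t=1: X=(-5, -4), d=1 → -e1, X_2=(-6, -4)
t=2: X=(-6, -4), d=1 → -e1, X_3=(-7, -4)
t=3: X=(-7, -4), d=1 → -e1, X_4=(-8, -4)
t=4: X=(-8, -4), d=0 → +e1, X_5=(-7, -4)
t=5: X=(-7, -4), d=3 → -e2, X_6=(-7, -5)
t=6: X=(-7, -5), d=0 → +e1, X_7=(-6, -5)
t=7: X=(-6, -5), d=0 → +e1, X_8=(-5, -5)
t=8: X=(-5, -5), d=2 → +e2, X_9=(-5, -4)
t=9: X=(-5, -4), d=2 → +e2, X_10=(-5, -3)
t=10: X=(-5, -3), d=2 → +e2, X_11=(-5, -2)
t=11: X=(-5, -2), d=0 → +e1, X_12=(-4, -2)
t=12: X=(-4, -2), d=3 → -e2, X_13=(-4, -3)
t=13: X=(-4, -3), d=2 → +e2, X_14=(-4, -2)
t=14: X=(-4, -2), d=1 → -e1, X_15=(-5, -2)

3


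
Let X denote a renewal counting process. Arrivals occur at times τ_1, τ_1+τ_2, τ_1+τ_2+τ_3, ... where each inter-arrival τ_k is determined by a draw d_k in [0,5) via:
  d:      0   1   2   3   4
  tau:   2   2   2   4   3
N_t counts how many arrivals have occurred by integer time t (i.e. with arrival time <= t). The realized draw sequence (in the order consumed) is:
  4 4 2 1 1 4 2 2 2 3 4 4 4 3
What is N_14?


5

draw d_1=4: τ_1=3, arrival time A_1=3
draw d_2=4: τ_2=3, arrival time A_2=6
draw d_3=2: τ_3=2, arrival time A_3=8
draw d_4=1: τ_4=2, arrival time A_4=10
draw d_5=1: τ_5=2, arrival time A_5=12
draw d_6=4: τ_6=3, arrival time A_6=15
draw d_7=2: τ_7=2, arrival time A_7=17
draw d_8=2: τ_8=2, arrival time A_8=19
draw d_9=2: τ_9=2, arrival time A_9=21
draw d_10=3: τ_10=4, arrival time A_10=25
draw d_11=4: τ_11=3, arrival time A_11=28
draw d_12=4: τ_12=3, arrival time A_12=31
draw d_13=4: τ_13=3, arrival time A_13=34
draw d_14=3: τ_14=4, arrival time A_14=38
N_t over t=0..14: 0:0 1:0 2:0 3:1 4:1 5:1 6:2 7:2 8:3 9:3 10:4 11:4 12:5 13:5 14:5


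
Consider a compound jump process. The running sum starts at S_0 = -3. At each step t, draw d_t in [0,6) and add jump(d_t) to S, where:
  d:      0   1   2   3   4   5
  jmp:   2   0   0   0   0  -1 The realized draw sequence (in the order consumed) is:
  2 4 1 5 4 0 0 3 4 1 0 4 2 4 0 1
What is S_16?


4

t=0: S=-3, d=2, jump=0, S_1=-3
t=1: S=-3, d=4, jump=0, S_2=-3
t=2: S=-3, d=1, jump=0, S_3=-3
t=3: S=-3, d=5, jump=-1, S_4=-4
t=4: S=-4, d=4, jump=0, S_5=-4
t=5: S=-4, d=0, jump=2, S_6=-2
t=6: S=-2, d=0, jump=2, S_7=0
t=7: S=0, d=3, jump=0, S_8=0
t=8: S=0, d=4, jump=0, S_9=0
t=9: S=0, d=1, jump=0, S_10=0
t=10: S=0, d=0, jump=2, S_11=2
t=11: S=2, d=4, jump=0, S_12=2
t=12: S=2, d=2, jump=0, S_13=2
t=13: S=2, d=4, jump=0, S_14=2
t=14: S=2, d=0, jump=2, S_15=4
t=15: S=4, d=1, jump=0, S_16=4


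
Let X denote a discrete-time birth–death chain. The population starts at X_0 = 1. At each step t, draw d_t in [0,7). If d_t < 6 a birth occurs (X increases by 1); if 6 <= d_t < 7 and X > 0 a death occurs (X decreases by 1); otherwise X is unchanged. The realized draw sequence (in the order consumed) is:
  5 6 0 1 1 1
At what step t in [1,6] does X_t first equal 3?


t=0: X=1, d=5 → birth, X_1=2
t=1: X=2, d=6 → death, X_2=1
t=2: X=1, d=0 → birth, X_3=2
t=3: X=2, d=1 → birth, X_4=3
t=4: X=3, d=1 → birth, X_5=4
t=5: X=4, d=1 → birth, X_6=5

4


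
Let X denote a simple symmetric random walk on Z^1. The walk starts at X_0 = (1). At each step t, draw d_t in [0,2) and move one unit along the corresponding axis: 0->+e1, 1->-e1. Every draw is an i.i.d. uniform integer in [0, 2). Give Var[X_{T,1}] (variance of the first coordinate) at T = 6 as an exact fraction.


Outcome values over d=0..1: [1, -1]
Σy = 0, Σy² = 2, M = 2
μ = 0/2 = 0,  σ² = 2/2 − (0)² = 1
Independent increments: Var[X_6] = 6·σ² = 6·(1) = 6

6


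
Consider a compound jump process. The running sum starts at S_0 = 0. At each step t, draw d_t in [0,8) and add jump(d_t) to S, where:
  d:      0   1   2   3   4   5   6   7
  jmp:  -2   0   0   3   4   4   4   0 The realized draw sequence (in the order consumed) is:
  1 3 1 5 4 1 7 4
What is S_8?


t=0: S=0, d=1, jump=0, S_1=0
t=1: S=0, d=3, jump=3, S_2=3
t=2: S=3, d=1, jump=0, S_3=3
t=3: S=3, d=5, jump=4, S_4=7
t=4: S=7, d=4, jump=4, S_5=11
t=5: S=11, d=1, jump=0, S_6=11
t=6: S=11, d=7, jump=0, S_7=11
t=7: S=11, d=4, jump=4, S_8=15

15


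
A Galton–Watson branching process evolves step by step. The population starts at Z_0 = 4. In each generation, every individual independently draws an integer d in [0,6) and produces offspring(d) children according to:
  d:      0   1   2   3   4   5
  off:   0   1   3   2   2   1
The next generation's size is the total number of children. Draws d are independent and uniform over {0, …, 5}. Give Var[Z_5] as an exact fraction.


62667/256

Outcome values over d=0..5: [0, 1, 3, 2, 2, 1]
Σy = 9, Σy² = 19, M = 6
μ = 9/6 = 3/2,  σ² = 19/6 − (3/2)² = 11/12
V_0 = 0, E_0 = 4
V_1 = 11/12·E_0 + (3/2)²·V_0 = 11/3;  E_1 = 6
V_2 = 11/12·E_1 + (3/2)²·V_1 = 55/4;  E_2 = 9
V_3 = 11/12·E_2 + (3/2)²·V_2 = 627/16;  E_3 = 27/2
V_4 = 11/12·E_3 + (3/2)²·V_3 = 6435/64;  E_4 = 81/4
V_5 = 11/12·E_4 + (3/2)²·V_4 = 62667/256;  E_5 = 243/8


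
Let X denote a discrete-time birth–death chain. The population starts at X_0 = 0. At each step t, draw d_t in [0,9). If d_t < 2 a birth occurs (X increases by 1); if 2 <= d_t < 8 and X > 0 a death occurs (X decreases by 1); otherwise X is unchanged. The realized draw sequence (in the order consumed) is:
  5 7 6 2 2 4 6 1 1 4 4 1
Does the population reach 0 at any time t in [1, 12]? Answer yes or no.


t=0: X=0, d=5 → hold, X_1=0
t=1: X=0, d=7 → hold, X_2=0
t=2: X=0, d=6 → hold, X_3=0
t=3: X=0, d=2 → hold, X_4=0
t=4: X=0, d=2 → hold, X_5=0
t=5: X=0, d=4 → hold, X_6=0
t=6: X=0, d=6 → hold, X_7=0
t=7: X=0, d=1 → birth, X_8=1
t=8: X=1, d=1 → birth, X_9=2
t=9: X=2, d=4 → death, X_10=1
t=10: X=1, d=4 → death, X_11=0
t=11: X=0, d=1 → birth, X_12=1

yes


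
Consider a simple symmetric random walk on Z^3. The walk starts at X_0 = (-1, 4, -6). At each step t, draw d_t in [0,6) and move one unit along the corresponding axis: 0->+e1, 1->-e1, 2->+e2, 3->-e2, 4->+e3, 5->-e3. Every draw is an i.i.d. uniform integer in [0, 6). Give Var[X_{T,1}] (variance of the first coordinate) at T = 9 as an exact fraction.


3

Outcome values over d=0..5: [1, -1, 0, 0, 0, 0]
Σy = 0, Σy² = 2, M = 6
μ = 0/6 = 0,  σ² = 2/6 − (0)² = 1/3
Independent increments: Var[X_9] = 9·σ² = 9·(1/3) = 3


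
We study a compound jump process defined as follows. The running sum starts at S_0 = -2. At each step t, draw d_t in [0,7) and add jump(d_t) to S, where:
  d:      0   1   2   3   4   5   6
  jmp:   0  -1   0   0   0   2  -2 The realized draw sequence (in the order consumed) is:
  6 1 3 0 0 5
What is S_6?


-3

t=0: S=-2, d=6, jump=-2, S_1=-4
t=1: S=-4, d=1, jump=-1, S_2=-5
t=2: S=-5, d=3, jump=0, S_3=-5
t=3: S=-5, d=0, jump=0, S_4=-5
t=4: S=-5, d=0, jump=0, S_5=-5
t=5: S=-5, d=5, jump=2, S_6=-3


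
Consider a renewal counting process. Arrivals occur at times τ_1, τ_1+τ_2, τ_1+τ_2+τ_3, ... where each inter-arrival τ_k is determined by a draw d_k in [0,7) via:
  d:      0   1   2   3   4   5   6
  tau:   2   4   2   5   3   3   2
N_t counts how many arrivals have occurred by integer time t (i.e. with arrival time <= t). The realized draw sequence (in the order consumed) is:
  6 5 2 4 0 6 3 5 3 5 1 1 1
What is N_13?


5

draw d_1=6: τ_1=2, arrival time A_1=2
draw d_2=5: τ_2=3, arrival time A_2=5
draw d_3=2: τ_3=2, arrival time A_3=7
draw d_4=4: τ_4=3, arrival time A_4=10
draw d_5=0: τ_5=2, arrival time A_5=12
draw d_6=6: τ_6=2, arrival time A_6=14
draw d_7=3: τ_7=5, arrival time A_7=19
draw d_8=5: τ_8=3, arrival time A_8=22
draw d_9=3: τ_9=5, arrival time A_9=27
draw d_10=5: τ_10=3, arrival time A_10=30
draw d_11=1: τ_11=4, arrival time A_11=34
draw d_12=1: τ_12=4, arrival time A_12=38
draw d_13=1: τ_13=4, arrival time A_13=42
N_t over t=0..13: 0:0 1:0 2:1 3:1 4:1 5:2 6:2 7:3 8:3 9:3 10:4 11:4 12:5 13:5


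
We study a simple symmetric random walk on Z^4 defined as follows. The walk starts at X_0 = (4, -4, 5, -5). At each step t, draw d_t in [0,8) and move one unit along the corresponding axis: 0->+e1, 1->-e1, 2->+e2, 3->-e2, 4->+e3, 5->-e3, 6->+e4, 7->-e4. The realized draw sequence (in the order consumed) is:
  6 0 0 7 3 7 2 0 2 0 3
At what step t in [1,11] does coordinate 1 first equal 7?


t=0: X=(4, -4, 5, -5), d=6 → +e4, X_1=(4, -4, 5, -4)
t=1: X=(4, -4, 5, -4), d=0 → +e1, X_2=(5, -4, 5, -4)
t=2: X=(5, -4, 5, -4), d=0 → +e1, X_3=(6, -4, 5, -4)
t=3: X=(6, -4, 5, -4), d=7 → -e4, X_4=(6, -4, 5, -5)
t=4: X=(6, -4, 5, -5), d=3 → -e2, X_5=(6, -5, 5, -5)
t=5: X=(6, -5, 5, -5), d=7 → -e4, X_6=(6, -5, 5, -6)
t=6: X=(6, -5, 5, -6), d=2 → +e2, X_7=(6, -4, 5, -6)
t=7: X=(6, -4, 5, -6), d=0 → +e1, X_8=(7, -4, 5, -6)
t=8: X=(7, -4, 5, -6), d=2 → +e2, X_9=(7, -3, 5, -6)
t=9: X=(7, -3, 5, -6), d=0 → +e1, X_10=(8, -3, 5, -6)
t=10: X=(8, -3, 5, -6), d=3 → -e2, X_11=(8, -4, 5, -6)

8


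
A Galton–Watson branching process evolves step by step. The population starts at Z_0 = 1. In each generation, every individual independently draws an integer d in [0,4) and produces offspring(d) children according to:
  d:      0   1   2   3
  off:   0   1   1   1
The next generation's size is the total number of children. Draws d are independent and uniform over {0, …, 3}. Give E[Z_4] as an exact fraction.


81/256

Outcome values over d=0..3: [0, 1, 1, 1]
Σy = 3, Σy² = 3, M = 4
μ = 3/4 = 3/4,  σ² = 3/4 − (3/4)² = 3/16
E[Z_0] = 1
E[Z_1] = 3/4·E[Z_0] = 3/4
E[Z_2] = 3/4·E[Z_1] = 9/16
E[Z_3] = 3/4·E[Z_2] = 27/64
E[Z_4] = 3/4·E[Z_3] = 81/256


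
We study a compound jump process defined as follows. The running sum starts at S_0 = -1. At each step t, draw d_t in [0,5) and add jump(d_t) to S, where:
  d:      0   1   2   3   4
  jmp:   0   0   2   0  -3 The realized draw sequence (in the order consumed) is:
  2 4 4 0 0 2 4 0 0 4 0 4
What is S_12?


t=0: S=-1, d=2, jump=2, S_1=1
t=1: S=1, d=4, jump=-3, S_2=-2
t=2: S=-2, d=4, jump=-3, S_3=-5
t=3: S=-5, d=0, jump=0, S_4=-5
t=4: S=-5, d=0, jump=0, S_5=-5
t=5: S=-5, d=2, jump=2, S_6=-3
t=6: S=-3, d=4, jump=-3, S_7=-6
t=7: S=-6, d=0, jump=0, S_8=-6
t=8: S=-6, d=0, jump=0, S_9=-6
t=9: S=-6, d=4, jump=-3, S_10=-9
t=10: S=-9, d=0, jump=0, S_11=-9
t=11: S=-9, d=4, jump=-3, S_12=-12

-12


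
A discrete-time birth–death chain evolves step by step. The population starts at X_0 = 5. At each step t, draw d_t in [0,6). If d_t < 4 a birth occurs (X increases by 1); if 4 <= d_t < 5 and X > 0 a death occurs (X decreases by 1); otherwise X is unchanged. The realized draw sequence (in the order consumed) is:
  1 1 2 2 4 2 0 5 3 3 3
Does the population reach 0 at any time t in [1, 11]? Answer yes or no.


no

t=0: X=5, d=1 → birth, X_1=6
t=1: X=6, d=1 → birth, X_2=7
t=2: X=7, d=2 → birth, X_3=8
t=3: X=8, d=2 → birth, X_4=9
t=4: X=9, d=4 → death, X_5=8
t=5: X=8, d=2 → birth, X_6=9
t=6: X=9, d=0 → birth, X_7=10
t=7: X=10, d=5 → hold, X_8=10
t=8: X=10, d=3 → birth, X_9=11
t=9: X=11, d=3 → birth, X_10=12
t=10: X=12, d=3 → birth, X_11=13


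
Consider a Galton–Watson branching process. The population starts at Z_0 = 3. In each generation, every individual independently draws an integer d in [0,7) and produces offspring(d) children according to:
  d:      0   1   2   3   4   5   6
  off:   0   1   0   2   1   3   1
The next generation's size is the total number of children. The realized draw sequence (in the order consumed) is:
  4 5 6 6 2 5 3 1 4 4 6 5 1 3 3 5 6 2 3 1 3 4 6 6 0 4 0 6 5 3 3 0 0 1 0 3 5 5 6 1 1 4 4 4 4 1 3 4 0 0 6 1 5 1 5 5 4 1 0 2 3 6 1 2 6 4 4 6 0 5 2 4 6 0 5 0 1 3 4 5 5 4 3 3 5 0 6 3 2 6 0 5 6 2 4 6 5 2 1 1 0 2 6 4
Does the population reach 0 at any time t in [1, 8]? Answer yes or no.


no

gen 0: Z_0=3, draws=[4, 5, 6], offspring=[1, 3, 1], Z_1=5
gen 1: Z_1=5, draws=[6, 2, 5, 3, 1], offspring=[1, 0, 3, 2, 1], Z_2=7
gen 2: Z_2=7, draws=[4, 4, 6, 5, 1, 3, 3], offspring=[1, 1, 1, 3, 1, 2, 2], Z_3=11
gen 3: Z_3=11, draws=[5, 6, 2, 3, 1, 3, 4, 6, 6, 0, 4], offspring=[3, 1, 0, 2, 1, 2, 1, 1, 1, 0, 1], Z_4=13
gen 4: Z_4=13, draws=[0, 6, 5, 3, 3, 0, 0, 1, 0, 3, 5, 5, 6], offspring=[0, 1, 3, 2, 2, 0, 0, 1, 0, 2, 3, 3, 1], Z_5=18
gen 5: Z_5=18, draws=[1, 1, 4, 4, 4, 4, 1, 3, 4, 0, 0, 6, 1, 5, 1, 5, 5, 4], offspring=[1, 1, 1, 1, 1, 1, 1, 2, 1, 0, 0, 1, 1, 3, 1, 3, 3, 1], Z_6=23
gen 6: Z_6=23, draws=[1, 0, 2, 3, 6, 1, 2, 6, 4, 4, 6, 0, 5, 2, 4, 6, 0, 5, 0, 1, 3, 4, 5], offspring=[1, 0, 0, 2, 1, 1, 0, 1, 1, 1, 1, 0, 3, 0, 1, 1, 0, 3, 0, 1, 2, 1, 3], Z_7=24
gen 7: Z_7=24, draws=[5, 4, 3, 3, 5, 0, 6, 3, 2, 6, 0, 5, 6, 2, 4, 6, 5, 2, 1, 1, 0, 2, 6, 4], offspring=[3, 1, 2, 2, 3, 0, 1, 2, 0, 1, 0, 3, 1, 0, 1, 1, 3, 0, 1, 1, 0, 0, 1, 1], Z_8=28


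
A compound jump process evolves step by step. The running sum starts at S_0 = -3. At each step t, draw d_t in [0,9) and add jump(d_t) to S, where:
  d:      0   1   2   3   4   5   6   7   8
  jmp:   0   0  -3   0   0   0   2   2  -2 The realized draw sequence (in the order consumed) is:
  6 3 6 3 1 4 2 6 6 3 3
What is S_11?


2

t=0: S=-3, d=6, jump=2, S_1=-1
t=1: S=-1, d=3, jump=0, S_2=-1
t=2: S=-1, d=6, jump=2, S_3=1
t=3: S=1, d=3, jump=0, S_4=1
t=4: S=1, d=1, jump=0, S_5=1
t=5: S=1, d=4, jump=0, S_6=1
t=6: S=1, d=2, jump=-3, S_7=-2
t=7: S=-2, d=6, jump=2, S_8=0
t=8: S=0, d=6, jump=2, S_9=2
t=9: S=2, d=3, jump=0, S_10=2
t=10: S=2, d=3, jump=0, S_11=2


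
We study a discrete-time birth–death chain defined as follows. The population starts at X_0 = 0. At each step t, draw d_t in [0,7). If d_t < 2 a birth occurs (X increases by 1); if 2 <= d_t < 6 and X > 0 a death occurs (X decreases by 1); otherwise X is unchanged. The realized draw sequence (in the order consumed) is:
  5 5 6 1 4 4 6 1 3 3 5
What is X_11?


t=0: X=0, d=5 → hold, X_1=0
t=1: X=0, d=5 → hold, X_2=0
t=2: X=0, d=6 → hold, X_3=0
t=3: X=0, d=1 → birth, X_4=1
t=4: X=1, d=4 → death, X_5=0
t=5: X=0, d=4 → hold, X_6=0
t=6: X=0, d=6 → hold, X_7=0
t=7: X=0, d=1 → birth, X_8=1
t=8: X=1, d=3 → death, X_9=0
t=9: X=0, d=3 → hold, X_10=0
t=10: X=0, d=5 → hold, X_11=0

0


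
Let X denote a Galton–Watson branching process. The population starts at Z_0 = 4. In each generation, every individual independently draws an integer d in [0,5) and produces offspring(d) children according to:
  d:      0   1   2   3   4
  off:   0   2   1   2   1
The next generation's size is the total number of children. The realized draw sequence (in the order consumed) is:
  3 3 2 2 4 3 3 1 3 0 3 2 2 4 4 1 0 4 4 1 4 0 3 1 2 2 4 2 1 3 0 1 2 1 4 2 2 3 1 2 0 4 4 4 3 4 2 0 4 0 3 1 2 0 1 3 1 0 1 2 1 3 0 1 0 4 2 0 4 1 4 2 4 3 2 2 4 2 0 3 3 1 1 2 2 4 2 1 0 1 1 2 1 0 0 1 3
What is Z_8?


27

gen 0: Z_0=4, draws=[3, 3, 2, 2], offspring=[2, 2, 1, 1], Z_1=6
gen 1: Z_1=6, draws=[4, 3, 3, 1, 3, 0], offspring=[1, 2, 2, 2, 2, 0], Z_2=9
gen 2: Z_2=9, draws=[3, 2, 2, 4, 4, 1, 0, 4, 4], offspring=[2, 1, 1, 1, 1, 2, 0, 1, 1], Z_3=10
gen 3: Z_3=10, draws=[1, 4, 0, 3, 1, 2, 2, 4, 2, 1], offspring=[2, 1, 0, 2, 2, 1, 1, 1, 1, 2], Z_4=13
gen 4: Z_4=13, draws=[3, 0, 1, 2, 1, 4, 2, 2, 3, 1, 2, 0, 4], offspring=[2, 0, 2, 1, 2, 1, 1, 1, 2, 2, 1, 0, 1], Z_5=16
gen 5: Z_5=16, draws=[4, 4, 3, 4, 2, 0, 4, 0, 3, 1, 2, 0, 1, 3, 1, 0], offspring=[1, 1, 2, 1, 1, 0, 1, 0, 2, 2, 1, 0, 2, 2, 2, 0], Z_6=18
gen 6: Z_6=18, draws=[1, 2, 1, 3, 0, 1, 0, 4, 2, 0, 4, 1, 4, 2, 4, 3, 2, 2], offspring=[2, 1, 2, 2, 0, 2, 0, 1, 1, 0, 1, 2, 1, 1, 1, 2, 1, 1], Z_7=21
gen 7: Z_7=21, draws=[4, 2, 0, 3, 3, 1, 1, 2, 2, 4, 2, 1, 0, 1, 1, 2, 1, 0, 0, 1, 3], offspring=[1, 1, 0, 2, 2, 2, 2, 1, 1, 1, 1, 2, 0, 2, 2, 1, 2, 0, 0, 2, 2], Z_8=27


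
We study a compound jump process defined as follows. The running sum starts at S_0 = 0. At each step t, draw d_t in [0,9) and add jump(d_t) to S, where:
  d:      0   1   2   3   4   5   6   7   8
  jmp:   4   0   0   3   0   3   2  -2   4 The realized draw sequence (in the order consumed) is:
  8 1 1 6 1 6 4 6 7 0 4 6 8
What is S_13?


t=0: S=0, d=8, jump=4, S_1=4
t=1: S=4, d=1, jump=0, S_2=4
t=2: S=4, d=1, jump=0, S_3=4
t=3: S=4, d=6, jump=2, S_4=6
t=4: S=6, d=1, jump=0, S_5=6
t=5: S=6, d=6, jump=2, S_6=8
t=6: S=8, d=4, jump=0, S_7=8
t=7: S=8, d=6, jump=2, S_8=10
t=8: S=10, d=7, jump=-2, S_9=8
t=9: S=8, d=0, jump=4, S_10=12
t=10: S=12, d=4, jump=0, S_11=12
t=11: S=12, d=6, jump=2, S_12=14
t=12: S=14, d=8, jump=4, S_13=18

18


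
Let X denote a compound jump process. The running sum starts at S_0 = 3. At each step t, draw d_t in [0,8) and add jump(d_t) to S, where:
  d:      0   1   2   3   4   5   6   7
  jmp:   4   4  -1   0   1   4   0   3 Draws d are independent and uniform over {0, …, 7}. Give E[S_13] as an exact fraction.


219/8

Outcome values over d=0..7: [4, 4, -1, 0, 1, 4, 0, 3]
Σy = 15, Σy² = 59, M = 8
μ = 15/8 = 15/8,  σ² = 59/8 − (15/8)² = 247/64
E[S_13] = 3 + 13·(15/8) = 219/8


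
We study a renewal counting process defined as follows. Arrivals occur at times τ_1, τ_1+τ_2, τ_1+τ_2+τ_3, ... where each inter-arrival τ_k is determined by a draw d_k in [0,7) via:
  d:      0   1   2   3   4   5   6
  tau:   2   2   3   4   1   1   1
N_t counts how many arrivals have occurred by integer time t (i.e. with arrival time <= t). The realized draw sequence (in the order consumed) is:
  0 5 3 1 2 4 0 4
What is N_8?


draw d_1=0: τ_1=2, arrival time A_1=2
draw d_2=5: τ_2=1, arrival time A_2=3
draw d_3=3: τ_3=4, arrival time A_3=7
draw d_4=1: τ_4=2, arrival time A_4=9
draw d_5=2: τ_5=3, arrival time A_5=12
draw d_6=4: τ_6=1, arrival time A_6=13
draw d_7=0: τ_7=2, arrival time A_7=15
draw d_8=4: τ_8=1, arrival time A_8=16
N_t over t=0..8: 0:0 1:0 2:1 3:2 4:2 5:2 6:2 7:3 8:3

3


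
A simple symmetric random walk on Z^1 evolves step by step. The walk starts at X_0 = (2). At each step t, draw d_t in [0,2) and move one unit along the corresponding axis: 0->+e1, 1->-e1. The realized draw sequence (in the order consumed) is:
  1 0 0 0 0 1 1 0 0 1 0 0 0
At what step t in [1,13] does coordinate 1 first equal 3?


t=0: X=(2), d=1 → -e1, X_1=(1)
t=1: X=(1), d=0 → +e1, X_2=(2)
t=2: X=(2), d=0 → +e1, X_3=(3)
t=3: X=(3), d=0 → +e1, X_4=(4)
t=4: X=(4), d=0 → +e1, X_5=(5)
t=5: X=(5), d=1 → -e1, X_6=(4)
t=6: X=(4), d=1 → -e1, X_7=(3)
t=7: X=(3), d=0 → +e1, X_8=(4)
t=8: X=(4), d=0 → +e1, X_9=(5)
t=9: X=(5), d=1 → -e1, X_10=(4)
t=10: X=(4), d=0 → +e1, X_11=(5)
t=11: X=(5), d=0 → +e1, X_12=(6)
t=12: X=(6), d=0 → +e1, X_13=(7)

3


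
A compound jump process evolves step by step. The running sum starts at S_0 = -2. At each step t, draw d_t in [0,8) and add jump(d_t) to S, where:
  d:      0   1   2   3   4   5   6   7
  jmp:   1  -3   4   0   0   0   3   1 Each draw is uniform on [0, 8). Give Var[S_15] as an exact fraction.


945/16

Outcome values over d=0..7: [1, -3, 4, 0, 0, 0, 3, 1]
Σy = 6, Σy² = 36, M = 8
μ = 6/8 = 3/4,  σ² = 36/8 − (3/4)² = 63/16
Independent increments: Var[S_15] = 15·σ² = 15·(63/16) = 945/16


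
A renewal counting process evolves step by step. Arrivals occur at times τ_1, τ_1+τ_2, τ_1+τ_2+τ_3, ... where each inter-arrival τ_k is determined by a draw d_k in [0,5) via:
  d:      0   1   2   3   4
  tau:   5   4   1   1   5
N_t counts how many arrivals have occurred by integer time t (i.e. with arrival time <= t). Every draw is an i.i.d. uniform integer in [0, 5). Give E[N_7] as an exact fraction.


Inter-arrival values over d=0..4: [5, 4, 1, 1, 5]
Each d has probability 1/5, so the pmf of τ is: f(1) = 2/5, f(4) = 1/5, f(5) = 2/5
Renewal equation for m(n) = E[N_n]: condition on τ_1 = k (if k <= n, one arrival plus a fresh copy on the remaining n−k steps): m(n) = F(n) + Σ_{k<=n} f(k)·m(n−k), where F(n) = P(τ <= n) and m(0) = 0
m(1) = F(1) = 2/5
m(2) = F(2) + f(1)·m(1) = 2/5 + 2/5·2/5 = 14/25
m(3) = F(3) + f(1)·m(2) = 2/5 + 2/5·14/25 = 78/125
m(4) = F(4) + f(1)·m(3) = 3/5 + 2/5·78/125 = 531/625
m(5) = F(5) + f(1)·m(4) + f(4)·m(1) = 1 + 2/5·531/625 + 1/5·2/5 = 4437/3125
m(6) = F(6) + f(1)·m(5) + f(4)·m(2) + f(5)·m(1) = 1 + 2/5·4437/3125 + 1/5·14/25 + 2/5·2/5 = 28749/15625
m(7) = F(7) + f(1)·m(6) + f(4)·m(3) + f(5)·m(2) = 1 + 2/5·28749/15625 + 1/5·78/125 + 2/5·14/25 = 162873/78125
E[N_7] = m(7) = 162873/78125

162873/78125


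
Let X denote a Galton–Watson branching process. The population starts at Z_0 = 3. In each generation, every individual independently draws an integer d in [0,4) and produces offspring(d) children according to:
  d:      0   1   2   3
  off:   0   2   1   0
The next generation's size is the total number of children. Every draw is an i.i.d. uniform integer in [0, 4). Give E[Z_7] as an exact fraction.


Outcome values over d=0..3: [0, 2, 1, 0]
Σy = 3, Σy² = 5, M = 4
μ = 3/4 = 3/4,  σ² = 5/4 − (3/4)² = 11/16
E[Z_0] = 3
E[Z_1] = 3/4·E[Z_0] = 9/4
E[Z_2] = 3/4·E[Z_1] = 27/16
E[Z_3] = 3/4·E[Z_2] = 81/64
E[Z_4] = 3/4·E[Z_3] = 243/256
E[Z_5] = 3/4·E[Z_4] = 729/1024
E[Z_6] = 3/4·E[Z_5] = 2187/4096
E[Z_7] = 3/4·E[Z_6] = 6561/16384

6561/16384


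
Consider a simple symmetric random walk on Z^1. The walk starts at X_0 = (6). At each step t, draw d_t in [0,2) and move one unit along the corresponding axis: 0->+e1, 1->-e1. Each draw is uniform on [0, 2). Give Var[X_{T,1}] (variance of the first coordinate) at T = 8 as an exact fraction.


Outcome values over d=0..1: [1, -1]
Σy = 0, Σy² = 2, M = 2
μ = 0/2 = 0,  σ² = 2/2 − (0)² = 1
Independent increments: Var[X_8] = 8·σ² = 8·(1) = 8

8


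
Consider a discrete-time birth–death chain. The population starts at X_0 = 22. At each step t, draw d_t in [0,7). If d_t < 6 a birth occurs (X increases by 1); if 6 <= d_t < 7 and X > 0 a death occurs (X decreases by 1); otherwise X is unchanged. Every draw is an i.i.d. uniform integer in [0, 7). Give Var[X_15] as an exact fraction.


X can drop by at most 1 per step and X_0 = 22 > T = 15, so X_t >= 22 − t >= 7 > 0 for every t <= 15: the floor at 0 (the 'and X > 0' condition) never binds. Hence X_15 = X_0 + Σ_{t<15} Y_t with i.i.d. increments Y_t = y(d_t) ∈ {+1, −1, 0}.
Outcome values over d=0..6: [1, 1, 1, 1, 1, 1, -1]
Σy = 5, Σy² = 7, M = 7
μ = 5/7 = 5/7,  σ² = 7/7 − (5/7)² = 24/49
Independent increments: Var[X_15] = 15·σ² = 15·(24/49) = 360/49

360/49


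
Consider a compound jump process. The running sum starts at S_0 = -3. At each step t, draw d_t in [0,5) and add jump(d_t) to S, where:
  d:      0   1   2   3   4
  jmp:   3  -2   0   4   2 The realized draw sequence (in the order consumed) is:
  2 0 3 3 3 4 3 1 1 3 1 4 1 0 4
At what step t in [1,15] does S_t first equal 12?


t=0: S=-3, d=2, jump=0, S_1=-3
t=1: S=-3, d=0, jump=3, S_2=0
t=2: S=0, d=3, jump=4, S_3=4
t=3: S=4, d=3, jump=4, S_4=8
t=4: S=8, d=3, jump=4, S_5=12
t=5: S=12, d=4, jump=2, S_6=14
t=6: S=14, d=3, jump=4, S_7=18
t=7: S=18, d=1, jump=-2, S_8=16
t=8: S=16, d=1, jump=-2, S_9=14
t=9: S=14, d=3, jump=4, S_10=18
t=10: S=18, d=1, jump=-2, S_11=16
t=11: S=16, d=4, jump=2, S_12=18
t=12: S=18, d=1, jump=-2, S_13=16
t=13: S=16, d=0, jump=3, S_14=19
t=14: S=19, d=4, jump=2, S_15=21

5


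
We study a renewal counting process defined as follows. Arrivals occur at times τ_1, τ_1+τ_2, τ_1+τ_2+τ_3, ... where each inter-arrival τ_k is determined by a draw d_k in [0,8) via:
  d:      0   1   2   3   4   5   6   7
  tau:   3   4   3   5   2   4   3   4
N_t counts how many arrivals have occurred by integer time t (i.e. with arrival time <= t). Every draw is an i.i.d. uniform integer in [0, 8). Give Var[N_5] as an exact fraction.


399/4096

Inter-arrival values over d=0..7: [3, 4, 3, 5, 2, 4, 3, 4]
Each d has probability 1/8, so the pmf of τ is: f(2) = 1/8, f(3) = 3/8, f(4) = 3/8, f(5) = 1/8
Let p_n(j) = P(N_n = j), with p_0 = [1]. Condition on τ_1: p_n(0) = P(τ > n), and for j >= 1, p_n(j) = Σ_{k<=n} f(k)·p_{n−k}(j−1)
p_1 = [1]  (j = 0)
p_2 = [7/8, 1/8]  (j = 0..1)
p_3 = [1/2, 1/2]  (j = 0..1)
p_4 = [1/8, 55/64, 1/64]  (j = 0..2)
p_5 = [0, 57/64, 7/64]  (j = 0..2)
E[N_5] = Σ j·p_5(j) = 71/64;  E[N_5²] = Σ j²·p_5(j) = 85/64
Var[N_5] = 85/64 − (71/64)² = 399/4096


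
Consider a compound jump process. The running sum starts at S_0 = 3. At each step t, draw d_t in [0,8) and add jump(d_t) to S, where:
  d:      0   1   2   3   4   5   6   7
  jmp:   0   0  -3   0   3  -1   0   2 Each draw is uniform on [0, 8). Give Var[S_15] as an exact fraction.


Outcome values over d=0..7: [0, 0, -3, 0, 3, -1, 0, 2]
Σy = 1, Σy² = 23, M = 8
μ = 1/8 = 1/8,  σ² = 23/8 − (1/8)² = 183/64
Independent increments: Var[S_15] = 15·σ² = 15·(183/64) = 2745/64

2745/64


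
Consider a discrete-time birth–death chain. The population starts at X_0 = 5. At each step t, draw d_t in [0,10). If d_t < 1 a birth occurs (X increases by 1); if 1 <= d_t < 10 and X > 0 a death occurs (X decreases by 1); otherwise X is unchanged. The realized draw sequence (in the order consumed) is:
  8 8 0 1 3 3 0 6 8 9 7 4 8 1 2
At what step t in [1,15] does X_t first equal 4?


1

t=0: X=5, d=8 → death, X_1=4
t=1: X=4, d=8 → death, X_2=3
t=2: X=3, d=0 → birth, X_3=4
t=3: X=4, d=1 → death, X_4=3
t=4: X=3, d=3 → death, X_5=2
t=5: X=2, d=3 → death, X_6=1
t=6: X=1, d=0 → birth, X_7=2
t=7: X=2, d=6 → death, X_8=1
t=8: X=1, d=8 → death, X_9=0
t=9: X=0, d=9 → hold, X_10=0
t=10: X=0, d=7 → hold, X_11=0
t=11: X=0, d=4 → hold, X_12=0
t=12: X=0, d=8 → hold, X_13=0
t=13: X=0, d=1 → hold, X_14=0
t=14: X=0, d=2 → hold, X_15=0


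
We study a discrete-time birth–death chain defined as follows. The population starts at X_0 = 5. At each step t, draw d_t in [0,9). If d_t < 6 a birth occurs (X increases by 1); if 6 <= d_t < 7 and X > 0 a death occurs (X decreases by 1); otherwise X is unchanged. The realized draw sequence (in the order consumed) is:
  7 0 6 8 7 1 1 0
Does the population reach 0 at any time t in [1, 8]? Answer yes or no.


t=0: X=5, d=7 → hold, X_1=5
t=1: X=5, d=0 → birth, X_2=6
t=2: X=6, d=6 → death, X_3=5
t=3: X=5, d=8 → hold, X_4=5
t=4: X=5, d=7 → hold, X_5=5
t=5: X=5, d=1 → birth, X_6=6
t=6: X=6, d=1 → birth, X_7=7
t=7: X=7, d=0 → birth, X_8=8

no


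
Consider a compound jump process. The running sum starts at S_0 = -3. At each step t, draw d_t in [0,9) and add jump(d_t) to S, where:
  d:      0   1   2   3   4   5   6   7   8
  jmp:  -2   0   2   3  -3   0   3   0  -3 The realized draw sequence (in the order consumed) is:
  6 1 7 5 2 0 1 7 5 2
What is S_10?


2

t=0: S=-3, d=6, jump=3, S_1=0
t=1: S=0, d=1, jump=0, S_2=0
t=2: S=0, d=7, jump=0, S_3=0
t=3: S=0, d=5, jump=0, S_4=0
t=4: S=0, d=2, jump=2, S_5=2
t=5: S=2, d=0, jump=-2, S_6=0
t=6: S=0, d=1, jump=0, S_7=0
t=7: S=0, d=7, jump=0, S_8=0
t=8: S=0, d=5, jump=0, S_9=0
t=9: S=0, d=2, jump=2, S_10=2


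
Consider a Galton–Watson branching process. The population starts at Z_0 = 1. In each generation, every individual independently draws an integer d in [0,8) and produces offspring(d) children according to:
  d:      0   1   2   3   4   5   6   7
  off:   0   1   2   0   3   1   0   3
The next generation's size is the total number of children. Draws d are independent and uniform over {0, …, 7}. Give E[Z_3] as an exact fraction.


Outcome values over d=0..7: [0, 1, 2, 0, 3, 1, 0, 3]
Σy = 10, Σy² = 24, M = 8
μ = 10/8 = 5/4,  σ² = 24/8 − (5/4)² = 23/16
E[Z_0] = 1
E[Z_1] = 5/4·E[Z_0] = 5/4
E[Z_2] = 5/4·E[Z_1] = 25/16
E[Z_3] = 5/4·E[Z_2] = 125/64

125/64


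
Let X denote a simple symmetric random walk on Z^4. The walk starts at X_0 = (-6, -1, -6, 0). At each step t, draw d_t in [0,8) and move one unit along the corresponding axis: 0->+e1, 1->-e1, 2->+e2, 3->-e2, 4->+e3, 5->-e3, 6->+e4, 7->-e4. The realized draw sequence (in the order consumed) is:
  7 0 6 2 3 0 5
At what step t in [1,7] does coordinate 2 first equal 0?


4

t=0: X=(-6, -1, -6, 0), d=7 → -e4, X_1=(-6, -1, -6, -1)
t=1: X=(-6, -1, -6, -1), d=0 → +e1, X_2=(-5, -1, -6, -1)
t=2: X=(-5, -1, -6, -1), d=6 → +e4, X_3=(-5, -1, -6, 0)
t=3: X=(-5, -1, -6, 0), d=2 → +e2, X_4=(-5, 0, -6, 0)
t=4: X=(-5, 0, -6, 0), d=3 → -e2, X_5=(-5, -1, -6, 0)
t=5: X=(-5, -1, -6, 0), d=0 → +e1, X_6=(-4, -1, -6, 0)
t=6: X=(-4, -1, -6, 0), d=5 → -e3, X_7=(-4, -1, -7, 0)


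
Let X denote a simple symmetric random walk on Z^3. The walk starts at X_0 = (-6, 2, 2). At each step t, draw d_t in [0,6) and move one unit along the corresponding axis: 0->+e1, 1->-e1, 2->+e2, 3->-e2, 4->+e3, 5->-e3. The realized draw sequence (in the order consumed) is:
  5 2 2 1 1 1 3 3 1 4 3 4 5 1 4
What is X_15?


t=0: X=(-6, 2, 2), d=5 → -e3, X_1=(-6, 2, 1)
t=1: X=(-6, 2, 1), d=2 → +e2, X_2=(-6, 3, 1)
t=2: X=(-6, 3, 1), d=2 → +e2, X_3=(-6, 4, 1)
t=3: X=(-6, 4, 1), d=1 → -e1, X_4=(-7, 4, 1)
t=4: X=(-7, 4, 1), d=1 → -e1, X_5=(-8, 4, 1)
t=5: X=(-8, 4, 1), d=1 → -e1, X_6=(-9, 4, 1)
t=6: X=(-9, 4, 1), d=3 → -e2, X_7=(-9, 3, 1)
t=7: X=(-9, 3, 1), d=3 → -e2, X_8=(-9, 2, 1)
t=8: X=(-9, 2, 1), d=1 → -e1, X_9=(-10, 2, 1)
t=9: X=(-10, 2, 1), d=4 → +e3, X_10=(-10, 2, 2)
t=10: X=(-10, 2, 2), d=3 → -e2, X_11=(-10, 1, 2)
t=11: X=(-10, 1, 2), d=4 → +e3, X_12=(-10, 1, 3)
t=12: X=(-10, 1, 3), d=5 → -e3, X_13=(-10, 1, 2)
t=13: X=(-10, 1, 2), d=1 → -e1, X_14=(-11, 1, 2)
t=14: X=(-11, 1, 2), d=4 → +e3, X_15=(-11, 1, 3)

(-11, 1, 3)


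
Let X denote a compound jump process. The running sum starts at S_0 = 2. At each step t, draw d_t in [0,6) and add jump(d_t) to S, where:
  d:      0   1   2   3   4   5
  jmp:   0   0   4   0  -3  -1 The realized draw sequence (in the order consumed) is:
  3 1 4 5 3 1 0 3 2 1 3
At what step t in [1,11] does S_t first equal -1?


t=0: S=2, d=3, jump=0, S_1=2
t=1: S=2, d=1, jump=0, S_2=2
t=2: S=2, d=4, jump=-3, S_3=-1
t=3: S=-1, d=5, jump=-1, S_4=-2
t=4: S=-2, d=3, jump=0, S_5=-2
t=5: S=-2, d=1, jump=0, S_6=-2
t=6: S=-2, d=0, jump=0, S_7=-2
t=7: S=-2, d=3, jump=0, S_8=-2
t=8: S=-2, d=2, jump=4, S_9=2
t=9: S=2, d=1, jump=0, S_10=2
t=10: S=2, d=3, jump=0, S_11=2

3


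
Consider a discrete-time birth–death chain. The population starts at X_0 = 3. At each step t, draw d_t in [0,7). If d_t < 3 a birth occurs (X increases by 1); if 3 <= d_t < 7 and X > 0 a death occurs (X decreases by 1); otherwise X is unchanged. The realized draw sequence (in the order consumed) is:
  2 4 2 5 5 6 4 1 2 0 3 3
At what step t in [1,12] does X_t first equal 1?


6

t=0: X=3, d=2 → birth, X_1=4
t=1: X=4, d=4 → death, X_2=3
t=2: X=3, d=2 → birth, X_3=4
t=3: X=4, d=5 → death, X_4=3
t=4: X=3, d=5 → death, X_5=2
t=5: X=2, d=6 → death, X_6=1
t=6: X=1, d=4 → death, X_7=0
t=7: X=0, d=1 → birth, X_8=1
t=8: X=1, d=2 → birth, X_9=2
t=9: X=2, d=0 → birth, X_10=3
t=10: X=3, d=3 → death, X_11=2
t=11: X=2, d=3 → death, X_12=1


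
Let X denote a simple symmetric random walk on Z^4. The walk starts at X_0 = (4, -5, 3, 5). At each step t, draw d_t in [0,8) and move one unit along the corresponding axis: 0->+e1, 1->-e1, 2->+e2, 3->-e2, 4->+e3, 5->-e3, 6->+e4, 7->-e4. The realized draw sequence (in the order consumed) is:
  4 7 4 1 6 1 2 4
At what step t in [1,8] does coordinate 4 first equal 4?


t=0: X=(4, -5, 3, 5), d=4 → +e3, X_1=(4, -5, 4, 5)
t=1: X=(4, -5, 4, 5), d=7 → -e4, X_2=(4, -5, 4, 4)
t=2: X=(4, -5, 4, 4), d=4 → +e3, X_3=(4, -5, 5, 4)
t=3: X=(4, -5, 5, 4), d=1 → -e1, X_4=(3, -5, 5, 4)
t=4: X=(3, -5, 5, 4), d=6 → +e4, X_5=(3, -5, 5, 5)
t=5: X=(3, -5, 5, 5), d=1 → -e1, X_6=(2, -5, 5, 5)
t=6: X=(2, -5, 5, 5), d=2 → +e2, X_7=(2, -4, 5, 5)
t=7: X=(2, -4, 5, 5), d=4 → +e3, X_8=(2, -4, 6, 5)

2


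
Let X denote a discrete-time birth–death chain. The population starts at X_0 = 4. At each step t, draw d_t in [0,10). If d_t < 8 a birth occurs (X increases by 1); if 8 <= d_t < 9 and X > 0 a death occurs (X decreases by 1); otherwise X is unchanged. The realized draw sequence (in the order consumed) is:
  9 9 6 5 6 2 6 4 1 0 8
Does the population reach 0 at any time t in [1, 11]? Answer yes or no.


t=0: X=4, d=9 → hold, X_1=4
t=1: X=4, d=9 → hold, X_2=4
t=2: X=4, d=6 → birth, X_3=5
t=3: X=5, d=5 → birth, X_4=6
t=4: X=6, d=6 → birth, X_5=7
t=5: X=7, d=2 → birth, X_6=8
t=6: X=8, d=6 → birth, X_7=9
t=7: X=9, d=4 → birth, X_8=10
t=8: X=10, d=1 → birth, X_9=11
t=9: X=11, d=0 → birth, X_10=12
t=10: X=12, d=8 → death, X_11=11

no


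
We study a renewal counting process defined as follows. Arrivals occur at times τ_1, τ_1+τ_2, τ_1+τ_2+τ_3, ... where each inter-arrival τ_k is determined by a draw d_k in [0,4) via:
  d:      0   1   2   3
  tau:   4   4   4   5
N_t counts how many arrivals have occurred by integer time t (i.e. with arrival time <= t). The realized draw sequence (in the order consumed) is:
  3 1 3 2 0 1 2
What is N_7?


draw d_1=3: τ_1=5, arrival time A_1=5
draw d_2=1: τ_2=4, arrival time A_2=9
draw d_3=3: τ_3=5, arrival time A_3=14
draw d_4=2: τ_4=4, arrival time A_4=18
draw d_5=0: τ_5=4, arrival time A_5=22
draw d_6=1: τ_6=4, arrival time A_6=26
draw d_7=2: τ_7=4, arrival time A_7=30
N_t over t=0..7: 0:0 1:0 2:0 3:0 4:0 5:1 6:1 7:1

1


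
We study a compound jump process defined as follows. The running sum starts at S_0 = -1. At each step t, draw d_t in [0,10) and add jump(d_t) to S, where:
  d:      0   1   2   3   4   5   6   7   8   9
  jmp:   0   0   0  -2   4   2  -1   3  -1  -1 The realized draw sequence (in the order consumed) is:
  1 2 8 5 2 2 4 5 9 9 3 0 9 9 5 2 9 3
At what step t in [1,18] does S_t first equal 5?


9

t=0: S=-1, d=1, jump=0, S_1=-1
t=1: S=-1, d=2, jump=0, S_2=-1
t=2: S=-1, d=8, jump=-1, S_3=-2
t=3: S=-2, d=5, jump=2, S_4=0
t=4: S=0, d=2, jump=0, S_5=0
t=5: S=0, d=2, jump=0, S_6=0
t=6: S=0, d=4, jump=4, S_7=4
t=7: S=4, d=5, jump=2, S_8=6
t=8: S=6, d=9, jump=-1, S_9=5
t=9: S=5, d=9, jump=-1, S_10=4
t=10: S=4, d=3, jump=-2, S_11=2
t=11: S=2, d=0, jump=0, S_12=2
t=12: S=2, d=9, jump=-1, S_13=1
t=13: S=1, d=9, jump=-1, S_14=0
t=14: S=0, d=5, jump=2, S_15=2
t=15: S=2, d=2, jump=0, S_16=2
t=16: S=2, d=9, jump=-1, S_17=1
t=17: S=1, d=3, jump=-2, S_18=-1


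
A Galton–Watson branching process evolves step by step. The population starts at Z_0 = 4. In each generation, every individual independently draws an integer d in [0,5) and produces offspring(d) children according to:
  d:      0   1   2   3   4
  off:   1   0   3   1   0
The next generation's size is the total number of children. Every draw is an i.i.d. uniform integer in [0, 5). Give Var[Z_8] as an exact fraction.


192/5

Outcome values over d=0..4: [1, 0, 3, 1, 0]
Σy = 5, Σy² = 11, M = 5
μ = 5/5 = 1,  σ² = 11/5 − (1)² = 6/5
V_0 = 0, E_0 = 4
V_1 = 6/5·E_0 + (1)²·V_0 = 24/5;  E_1 = 4
V_2 = 6/5·E_1 + (1)²·V_1 = 48/5;  E_2 = 4
V_3 = 6/5·E_2 + (1)²·V_2 = 72/5;  E_3 = 4
V_4 = 6/5·E_3 + (1)²·V_3 = 96/5;  E_4 = 4
V_5 = 6/5·E_4 + (1)²·V_4 = 24;  E_5 = 4
V_6 = 6/5·E_5 + (1)²·V_5 = 144/5;  E_6 = 4
V_7 = 6/5·E_6 + (1)²·V_6 = 168/5;  E_7 = 4
V_8 = 6/5·E_7 + (1)²·V_7 = 192/5;  E_8 = 4


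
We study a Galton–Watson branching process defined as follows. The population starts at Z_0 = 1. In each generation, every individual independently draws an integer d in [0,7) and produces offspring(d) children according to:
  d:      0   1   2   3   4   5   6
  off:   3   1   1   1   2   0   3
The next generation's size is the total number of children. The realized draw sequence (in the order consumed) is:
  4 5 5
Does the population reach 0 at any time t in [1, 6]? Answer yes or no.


yes

gen 0: Z_0=1, draws=[4], offspring=[2], Z_1=2
gen 1: Z_1=2, draws=[5, 5], offspring=[0, 0], Z_2=0
gen 2: Z_2=0, draws=[], offspring=[], Z_3=0
gen 3: Z_3=0, draws=[], offspring=[], Z_4=0
gen 4: Z_4=0, draws=[], offspring=[], Z_5=0
gen 5: Z_5=0, draws=[], offspring=[], Z_6=0
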